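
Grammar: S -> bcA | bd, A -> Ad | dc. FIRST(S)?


Per alternative of S: FIRST(bcA) = {b}; FIRST(bd) = {b}
FIRST(S) = {b}


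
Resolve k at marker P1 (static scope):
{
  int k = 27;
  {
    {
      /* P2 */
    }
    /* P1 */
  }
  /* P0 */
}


P1's block does not declare k; resolves to the enclosing declaration at depth 0
k = 27


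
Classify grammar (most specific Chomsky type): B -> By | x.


Left-linear: every RHS is a terminal or one nonterminal followed by a terminal
Classification: Type 3 (Regular)


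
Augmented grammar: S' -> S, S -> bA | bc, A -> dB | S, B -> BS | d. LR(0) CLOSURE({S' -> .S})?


Start: S' -> .S
For each item with dot before a nonterminal B, add B -> .γ for every B-production
Closure: [S' -> .S, S -> .bA, S -> .bc]


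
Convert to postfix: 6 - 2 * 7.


* has higher precedence, evaluate 2*7 first
Postfix: 6 2 7 * -


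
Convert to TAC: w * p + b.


Break into single-operator statements:
t1 = w * p
t2 = t1 + b


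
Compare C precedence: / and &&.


'/' is multiplicative (level 10); '&&' is logical AND (level 2)
Higher level binds tighter
'/' has higher precedence than '&&'


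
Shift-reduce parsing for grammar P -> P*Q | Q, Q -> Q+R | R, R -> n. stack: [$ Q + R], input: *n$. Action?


handle 'Q+R' on top
Action: reduce (Q -> Q+R)


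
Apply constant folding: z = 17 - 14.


17 - 14 = 3 at compile time
Optimized: z = 3


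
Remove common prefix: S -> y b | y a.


Common prefix: 'y'
Factored: S -> y S', S' -> b | a


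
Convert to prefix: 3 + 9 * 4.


'*' binds tighter: tree is (+ 3 (* 9 4))
Prefix: + 3 * 9 4


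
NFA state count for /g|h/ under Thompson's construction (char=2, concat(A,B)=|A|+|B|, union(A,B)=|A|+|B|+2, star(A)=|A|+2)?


Syntax tree has 2 char leaf(s), 1 union(s), 0 star(s)
chars contribute 2×2 = 4; each union adds +2; each star adds +2
Total: 4 + 2 + 0 = 6 states


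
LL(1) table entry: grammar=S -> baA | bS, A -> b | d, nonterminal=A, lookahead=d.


For [A, d]: 'd' ∈ FIRST(d)
Entry: A -> d


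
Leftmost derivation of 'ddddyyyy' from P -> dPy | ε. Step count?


Derivation: P => dPy => ddPyy => dddPyyy => ddddPyyyy => ddddyyyy
Steps: 5


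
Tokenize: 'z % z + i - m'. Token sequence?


Scan left to right, longest-match per lexeme
Tokens: ID(z), OP(%), ID(z), OP(+), ID(i), OP(-), ID(m)


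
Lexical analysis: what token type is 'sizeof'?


Pattern: reserved word
Type: KEYWORD


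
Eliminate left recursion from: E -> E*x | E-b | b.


Left-recursive alternatives: E*x, E-b; non-recursive: b
Introduce E': E -> bE', E' -> *xE' | -bE' | ε


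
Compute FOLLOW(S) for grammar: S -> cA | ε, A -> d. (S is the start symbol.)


$ ∈ FOLLOW(S). For each A -> αBβ: add FIRST(β)\{ε} to FOLLOW(B); if β nullable, add FOLLOW(A).
FOLLOW(S) = {$}


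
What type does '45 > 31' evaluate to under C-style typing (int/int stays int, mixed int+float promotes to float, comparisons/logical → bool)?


Operand types: int > int
Rule: comparison yields bool
Result type: bool


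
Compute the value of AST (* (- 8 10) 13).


Evaluate inner: (- 8 10) = -2
Evaluate root: (* -2 13) = -26
Result: -26


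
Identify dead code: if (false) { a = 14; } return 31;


condition is constant false, so the whole block is unreachable
Dead: 'if (false) { a = 14; }'


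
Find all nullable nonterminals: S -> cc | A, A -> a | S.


A nonterminal is nullable iff some alternative derives ε (directly, or every symbol in it is nullable)
Nullable: {}


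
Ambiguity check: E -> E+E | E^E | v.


'v+v^v' has two parse trees (no precedence encoded between + and ^)
Ambiguous


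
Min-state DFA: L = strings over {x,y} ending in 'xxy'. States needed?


Track the longest suffix of input matching a prefix of 'xxy': 4 classes (prefixes of length 0..3)
Minimal DFA: 4 states


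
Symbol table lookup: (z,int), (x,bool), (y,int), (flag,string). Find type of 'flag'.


Lookup 'flag' → type string


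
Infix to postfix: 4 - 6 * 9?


* has higher precedence, evaluate 6*9 first
Postfix: 4 6 9 * -


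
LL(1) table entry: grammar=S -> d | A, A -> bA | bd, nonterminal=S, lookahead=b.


For [S, b]: 'b' ∈ FIRST(A)
Entry: S -> A


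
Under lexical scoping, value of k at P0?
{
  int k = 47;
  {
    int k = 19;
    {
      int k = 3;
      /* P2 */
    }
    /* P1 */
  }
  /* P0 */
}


k declared in the same block as P0
k = 47


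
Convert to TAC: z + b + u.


Break into single-operator statements:
t1 = z + b
t2 = t1 + u


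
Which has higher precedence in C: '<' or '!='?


'<' is relational (level 7); '!=' is equality (level 6)
Higher level binds tighter
'<' has higher precedence than '!='


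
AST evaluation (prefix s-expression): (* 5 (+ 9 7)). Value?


Evaluate inner: (+ 9 7) = 16
Evaluate root: (* 5 16) = 80
Result: 80


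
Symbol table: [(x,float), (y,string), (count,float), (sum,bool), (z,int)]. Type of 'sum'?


Lookup 'sum' → type bool


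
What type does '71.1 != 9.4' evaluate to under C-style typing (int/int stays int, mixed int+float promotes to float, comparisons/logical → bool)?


Operand types: float != float
Rule: comparison yields bool
Result type: bool


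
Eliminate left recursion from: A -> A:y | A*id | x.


Left-recursive alternatives: A:y, A*id; non-recursive: x
Introduce A': A -> xA', A' -> :yA' | *idA' | ε


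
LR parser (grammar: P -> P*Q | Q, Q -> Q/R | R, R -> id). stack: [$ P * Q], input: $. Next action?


handle 'P*Q' on top; lookahead ∈ FOLLOW(P) = {*, $}
Action: reduce (P -> P*Q)


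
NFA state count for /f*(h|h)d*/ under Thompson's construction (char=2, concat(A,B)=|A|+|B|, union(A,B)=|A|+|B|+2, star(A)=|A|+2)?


Syntax tree has 4 char leaf(s), 1 union(s), 2 star(s)
chars contribute 4×2 = 8; each union adds +2; each star adds +2
Total: 8 + 2 + 4 = 14 states


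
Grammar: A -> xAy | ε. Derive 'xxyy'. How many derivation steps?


Derivation: A => xAy => xxAyy => xxyy
Steps: 3


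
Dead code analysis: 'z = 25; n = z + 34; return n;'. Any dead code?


z is read by n's definition; n is returned
No dead code


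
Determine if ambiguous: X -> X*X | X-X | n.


'n*n-n' has two parse trees (no precedence encoded between * and -)
Ambiguous


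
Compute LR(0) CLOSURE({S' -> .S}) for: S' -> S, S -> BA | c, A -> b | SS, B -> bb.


Start: S' -> .S
For each item with dot before a nonterminal B, add B -> .γ for every B-production
Closure: [S' -> .S, S -> .BA, S -> .c, B -> .bb]


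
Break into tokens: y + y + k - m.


Scan left to right, longest-match per lexeme
Tokens: ID(y), OP(+), ID(y), OP(+), ID(k), OP(-), ID(m)


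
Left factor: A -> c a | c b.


Common prefix: 'c'
Factored: A -> c A', A' -> a | b


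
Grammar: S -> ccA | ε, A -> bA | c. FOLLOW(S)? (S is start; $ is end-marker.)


$ ∈ FOLLOW(S). For each A -> αBβ: add FIRST(β)\{ε} to FOLLOW(B); if β nullable, add FOLLOW(A).
FOLLOW(S) = {$}


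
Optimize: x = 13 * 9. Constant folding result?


13 * 9 = 117 at compile time
Optimized: x = 117


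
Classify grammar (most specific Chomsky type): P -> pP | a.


Right-linear: every RHS is a terminal or a terminal followed by one nonterminal
Classification: Type 3 (Regular)


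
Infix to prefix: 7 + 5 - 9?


left-to-right (same/higher precedence on left): tree is (- (+ 7 5) 9)
Prefix: - + 7 5 9


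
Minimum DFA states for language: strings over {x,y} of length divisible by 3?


Track length mod 3: states 0..2, accept at 0
Minimal DFA: 3 states


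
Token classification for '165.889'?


Pattern: digits with a decimal point
Type: FLOAT_LITERAL


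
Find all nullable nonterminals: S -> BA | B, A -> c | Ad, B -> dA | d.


A nonterminal is nullable iff some alternative derives ε (directly, or every symbol in it is nullable)
Nullable: {}


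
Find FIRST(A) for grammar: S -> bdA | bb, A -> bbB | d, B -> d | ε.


Per alternative of A: FIRST(bbB) = {b}; FIRST(d) = {d}
FIRST(A) = {b, d}


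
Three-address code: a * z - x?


Break into single-operator statements:
t1 = a * z
t2 = t1 - x


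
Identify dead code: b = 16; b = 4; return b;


first assignment to b is overwritten before any read
Dead: 'b = 16'


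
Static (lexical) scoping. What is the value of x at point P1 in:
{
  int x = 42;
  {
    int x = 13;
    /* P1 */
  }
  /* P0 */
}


x declared in the same block as P1
x = 13


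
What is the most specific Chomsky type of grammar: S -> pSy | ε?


Single nonterminal LHS, but p^n y^n is not regular
Classification: Type 2 (Context-Free)


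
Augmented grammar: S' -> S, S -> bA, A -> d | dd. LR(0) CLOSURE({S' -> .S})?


Start: S' -> .S
For each item with dot before a nonterminal B, add B -> .γ for every B-production
Closure: [S' -> .S, S -> .bA]


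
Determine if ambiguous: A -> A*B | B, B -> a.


precedence layered via separate nonterminal B: deterministic
Unambiguous


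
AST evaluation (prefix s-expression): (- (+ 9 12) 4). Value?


Evaluate inner: (+ 9 12) = 21
Evaluate root: (- 21 4) = 17
Result: 17


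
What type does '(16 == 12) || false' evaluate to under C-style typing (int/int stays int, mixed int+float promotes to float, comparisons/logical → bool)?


Operand types: bool || bool
Rule: logical operators take bool operands and yield bool
Result type: bool


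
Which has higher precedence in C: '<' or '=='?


'<' is relational (level 7); '==' is equality (level 6)
Higher level binds tighter
'<' has higher precedence than '=='


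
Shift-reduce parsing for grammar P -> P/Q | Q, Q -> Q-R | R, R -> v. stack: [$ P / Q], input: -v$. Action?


'-' can extend Q; shift to build Q -> Q-R
Action: shift


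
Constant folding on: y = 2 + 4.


2 + 4 = 6 at compile time
Optimized: y = 6


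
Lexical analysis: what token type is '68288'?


Pattern: digits only
Type: INTEGER_LITERAL


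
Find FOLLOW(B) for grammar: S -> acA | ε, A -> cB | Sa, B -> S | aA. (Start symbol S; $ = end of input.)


$ ∈ FOLLOW(S). For each A -> αBβ: add FIRST(β)\{ε} to FOLLOW(B); if β nullable, add FOLLOW(A).
FOLLOW(B) = {$, a}


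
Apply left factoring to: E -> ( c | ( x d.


Common prefix: '('
Factored: E -> ( E', E' -> c | x d


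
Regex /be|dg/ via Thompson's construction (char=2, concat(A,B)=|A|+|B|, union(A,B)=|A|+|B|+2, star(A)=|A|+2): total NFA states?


Syntax tree has 4 char leaf(s), 1 union(s), 0 star(s)
chars contribute 4×2 = 8; each union adds +2; each star adds +2
Total: 8 + 2 + 0 = 10 states


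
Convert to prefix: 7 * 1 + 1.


left-to-right (same/higher precedence on left): tree is (+ (* 7 1) 1)
Prefix: + * 7 1 1


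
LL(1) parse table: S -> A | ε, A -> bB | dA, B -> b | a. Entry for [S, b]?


For [S, b]: 'b' ∈ FIRST(A)
Entry: S -> A


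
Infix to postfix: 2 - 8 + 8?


Left to right (same or higher precedence on left)
Postfix: 2 8 - 8 +


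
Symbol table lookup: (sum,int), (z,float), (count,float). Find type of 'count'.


Lookup 'count' → type float


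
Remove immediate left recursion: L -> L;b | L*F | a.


Left-recursive alternatives: L;b, L*F; non-recursive: a
Introduce L': L -> aL', L' -> ;bL' | *FL' | ε


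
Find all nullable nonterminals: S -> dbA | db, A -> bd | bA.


A nonterminal is nullable iff some alternative derives ε (directly, or every symbol in it is nullable)
Nullable: {}


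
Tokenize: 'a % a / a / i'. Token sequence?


Scan left to right, longest-match per lexeme
Tokens: ID(a), OP(%), ID(a), OP(/), ID(a), OP(/), ID(i)


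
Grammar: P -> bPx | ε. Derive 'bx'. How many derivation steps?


Derivation: P => bPx => bx
Steps: 2


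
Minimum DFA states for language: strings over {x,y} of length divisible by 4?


Track length mod 4: states 0..3, accept at 0
Minimal DFA: 4 states


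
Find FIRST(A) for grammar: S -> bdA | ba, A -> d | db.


Per alternative of A: FIRST(d) = {d}; FIRST(db) = {d}
FIRST(A) = {d}


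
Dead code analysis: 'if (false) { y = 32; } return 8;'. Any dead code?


condition is constant false, so the whole block is unreachable
Dead: 'if (false) { y = 32; }'


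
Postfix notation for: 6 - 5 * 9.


* has higher precedence, evaluate 5*9 first
Postfix: 6 5 9 * -


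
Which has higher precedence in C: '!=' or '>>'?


'>>' is shift (level 8); '!=' is equality (level 6)
Higher level binds tighter
'>>' has higher precedence than '!='


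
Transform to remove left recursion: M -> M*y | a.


Left-recursive alternatives: M*y; non-recursive: a
Introduce M': M -> aM', M' -> *yM' | ε


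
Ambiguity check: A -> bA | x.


right-linear, alternatives start with distinct terminals 'b' vs 'x': unique leftmost derivation
Unambiguous


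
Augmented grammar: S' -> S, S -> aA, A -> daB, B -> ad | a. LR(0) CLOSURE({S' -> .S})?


Start: S' -> .S
For each item with dot before a nonterminal B, add B -> .γ for every B-production
Closure: [S' -> .S, S -> .aA]


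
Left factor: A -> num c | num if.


Common prefix: 'num'
Factored: A -> num A', A' -> c | if


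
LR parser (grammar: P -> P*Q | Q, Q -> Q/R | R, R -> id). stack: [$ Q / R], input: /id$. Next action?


handle 'Q/R' on top
Action: reduce (Q -> Q/R)


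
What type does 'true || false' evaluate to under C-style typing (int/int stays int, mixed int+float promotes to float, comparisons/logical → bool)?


Operand types: bool || bool
Rule: logical operators take bool operands and yield bool
Result type: bool


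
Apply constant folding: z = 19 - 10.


19 - 10 = 9 at compile time
Optimized: z = 9


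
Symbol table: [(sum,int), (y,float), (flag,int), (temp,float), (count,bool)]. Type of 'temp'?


Lookup 'temp' → type float


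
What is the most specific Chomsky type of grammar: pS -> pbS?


LHS has context (more than one symbol) and |LHS| ≤ |RHS|
Classification: Type 1 (Context-Sensitive)


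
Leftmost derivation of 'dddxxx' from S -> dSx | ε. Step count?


Derivation: S => dSx => ddSxx => dddSxxx => dddxxx
Steps: 4


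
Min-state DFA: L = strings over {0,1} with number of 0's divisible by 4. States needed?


Track (count of 0) mod 4: states 0..3, accept at 0
Minimal DFA: 4 states


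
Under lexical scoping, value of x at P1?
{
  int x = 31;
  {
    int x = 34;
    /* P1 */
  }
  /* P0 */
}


x declared in the same block as P1
x = 34


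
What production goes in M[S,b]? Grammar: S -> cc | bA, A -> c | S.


For [S, b]: 'b' ∈ FIRST(bA)
Entry: S -> bA


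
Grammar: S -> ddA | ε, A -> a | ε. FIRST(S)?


Per alternative of S: FIRST(ddA) = {d}; FIRST(ε) = {ε}
FIRST(S) = {d, ε}


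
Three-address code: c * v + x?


Break into single-operator statements:
t1 = c * v
t2 = t1 + x


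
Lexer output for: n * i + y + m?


Scan left to right, longest-match per lexeme
Tokens: ID(n), OP(*), ID(i), OP(+), ID(y), OP(+), ID(m)


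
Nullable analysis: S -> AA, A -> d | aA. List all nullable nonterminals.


A nonterminal is nullable iff some alternative derives ε (directly, or every symbol in it is nullable)
Nullable: {}


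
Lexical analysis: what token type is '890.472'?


Pattern: digits with a decimal point
Type: FLOAT_LITERAL


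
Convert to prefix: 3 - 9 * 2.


'*' binds tighter: tree is (- 3 (* 9 2))
Prefix: - 3 * 9 2


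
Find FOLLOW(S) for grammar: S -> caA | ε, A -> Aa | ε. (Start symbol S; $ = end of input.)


$ ∈ FOLLOW(S). For each A -> αBβ: add FIRST(β)\{ε} to FOLLOW(B); if β nullable, add FOLLOW(A).
FOLLOW(S) = {$}


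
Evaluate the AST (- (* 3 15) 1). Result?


Evaluate inner: (* 3 15) = 45
Evaluate root: (- 45 1) = 44
Result: 44


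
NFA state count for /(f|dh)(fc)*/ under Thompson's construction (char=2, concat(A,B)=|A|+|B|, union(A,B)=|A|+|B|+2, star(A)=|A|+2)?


Syntax tree has 5 char leaf(s), 1 union(s), 1 star(s)
chars contribute 5×2 = 10; each union adds +2; each star adds +2
Total: 10 + 2 + 2 = 14 states


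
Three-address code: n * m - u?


Break into single-operator statements:
t1 = n * m
t2 = t1 - u


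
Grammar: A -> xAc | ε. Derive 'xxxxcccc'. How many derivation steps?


Derivation: A => xAc => xxAcc => xxxAccc => xxxxAcccc => xxxxcccc
Steps: 5


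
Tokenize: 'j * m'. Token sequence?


Scan left to right, longest-match per lexeme
Tokens: ID(j), OP(*), ID(m)


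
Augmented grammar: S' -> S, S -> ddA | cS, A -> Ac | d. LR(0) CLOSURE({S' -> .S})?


Start: S' -> .S
For each item with dot before a nonterminal B, add B -> .γ for every B-production
Closure: [S' -> .S, S -> .ddA, S -> .cS]


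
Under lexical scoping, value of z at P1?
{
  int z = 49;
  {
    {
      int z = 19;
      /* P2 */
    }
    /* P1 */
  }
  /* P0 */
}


P1's block does not declare z; resolves to the enclosing declaration at depth 0
z = 49


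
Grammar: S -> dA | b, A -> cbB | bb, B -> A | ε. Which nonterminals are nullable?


A nonterminal is nullable iff some alternative derives ε (directly, or every symbol in it is nullable)
Nullable: {B}


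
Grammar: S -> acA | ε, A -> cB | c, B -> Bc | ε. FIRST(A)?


Per alternative of A: FIRST(cB) = {c}; FIRST(c) = {c}
FIRST(A) = {c}


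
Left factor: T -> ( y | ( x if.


Common prefix: '('
Factored: T -> ( T', T' -> y | x if


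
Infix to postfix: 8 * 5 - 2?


Left to right (same or higher precedence on left)
Postfix: 8 5 * 2 -


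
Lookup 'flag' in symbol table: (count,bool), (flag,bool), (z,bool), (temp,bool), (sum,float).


Lookup 'flag' → type bool


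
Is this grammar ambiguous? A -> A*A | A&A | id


'id*id&id' has two parse trees (no precedence encoded between * and &)
Ambiguous


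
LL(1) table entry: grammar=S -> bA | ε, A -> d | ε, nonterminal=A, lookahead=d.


For [A, d]: 'd' ∈ FIRST(d)
Entry: A -> d


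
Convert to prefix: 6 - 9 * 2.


'*' binds tighter: tree is (- 6 (* 9 2))
Prefix: - 6 * 9 2


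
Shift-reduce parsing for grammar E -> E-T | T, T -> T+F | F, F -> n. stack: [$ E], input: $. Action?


start symbol E on stack, input exhausted
Action: accept


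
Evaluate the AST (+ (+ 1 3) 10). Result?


Evaluate inner: (+ 1 3) = 4
Evaluate root: (+ 4 10) = 14
Result: 14


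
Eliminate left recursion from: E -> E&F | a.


Left-recursive alternatives: E&F; non-recursive: a
Introduce E': E -> aE', E' -> &FE' | ε


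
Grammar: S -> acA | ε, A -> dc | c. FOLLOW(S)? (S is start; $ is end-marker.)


$ ∈ FOLLOW(S). For each A -> αBβ: add FIRST(β)\{ε} to FOLLOW(B); if β nullable, add FOLLOW(A).
FOLLOW(S) = {$}


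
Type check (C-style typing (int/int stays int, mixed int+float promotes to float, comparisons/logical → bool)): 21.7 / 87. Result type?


Operand types: float / int
Rule: mixed int/float promotes to float; int/int stays int
Result type: float


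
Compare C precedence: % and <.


'%' is multiplicative (level 10); '<' is relational (level 7)
Higher level binds tighter
'%' has higher precedence than '<'


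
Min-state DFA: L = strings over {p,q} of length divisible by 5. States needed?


Track length mod 5: states 0..4, accept at 0
Minimal DFA: 5 states


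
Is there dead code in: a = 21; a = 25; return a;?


first assignment to a is overwritten before any read
Dead: 'a = 21'


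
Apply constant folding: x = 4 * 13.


4 * 13 = 52 at compile time
Optimized: x = 52


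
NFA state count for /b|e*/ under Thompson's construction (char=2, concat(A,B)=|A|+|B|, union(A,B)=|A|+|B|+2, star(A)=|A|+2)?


Syntax tree has 2 char leaf(s), 1 union(s), 1 star(s)
chars contribute 2×2 = 4; each union adds +2; each star adds +2
Total: 4 + 2 + 2 = 8 states


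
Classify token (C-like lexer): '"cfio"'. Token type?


Pattern: double-quoted sequence
Type: STRING_LITERAL


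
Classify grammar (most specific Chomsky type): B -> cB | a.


Right-linear: every RHS is a terminal or a terminal followed by one nonterminal
Classification: Type 3 (Regular)


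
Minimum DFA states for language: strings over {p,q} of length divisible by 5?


Track length mod 5: states 0..4, accept at 0
Minimal DFA: 5 states


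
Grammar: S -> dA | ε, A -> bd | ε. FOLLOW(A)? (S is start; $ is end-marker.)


$ ∈ FOLLOW(S). For each A -> αBβ: add FIRST(β)\{ε} to FOLLOW(B); if β nullable, add FOLLOW(A).
FOLLOW(A) = {$}


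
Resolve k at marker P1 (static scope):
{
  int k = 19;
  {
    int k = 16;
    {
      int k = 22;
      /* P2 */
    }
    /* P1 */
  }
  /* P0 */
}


k declared in the same block as P1
k = 16


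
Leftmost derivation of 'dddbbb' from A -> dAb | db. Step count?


Derivation: A => dAb => ddAbb => dddbbb
Steps: 3


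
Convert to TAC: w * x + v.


Break into single-operator statements:
t1 = w * x
t2 = t1 + v


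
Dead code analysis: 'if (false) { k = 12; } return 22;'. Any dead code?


condition is constant false, so the whole block is unreachable
Dead: 'if (false) { k = 12; }'


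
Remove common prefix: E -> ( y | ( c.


Common prefix: '('
Factored: E -> ( E', E' -> y | c


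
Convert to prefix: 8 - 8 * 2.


'*' binds tighter: tree is (- 8 (* 8 2))
Prefix: - 8 * 8 2


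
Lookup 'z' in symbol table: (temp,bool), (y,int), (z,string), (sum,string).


Lookup 'z' → type string


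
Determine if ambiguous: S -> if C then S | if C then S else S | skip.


dangling else: 'if C then if C then skip else skip' parses two ways
Ambiguous


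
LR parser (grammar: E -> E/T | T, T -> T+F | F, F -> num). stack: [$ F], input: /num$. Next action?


'F' (not preceded by T+) is the handle for T -> F
Action: reduce (T -> F)


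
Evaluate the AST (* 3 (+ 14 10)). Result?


Evaluate inner: (+ 14 10) = 24
Evaluate root: (* 3 24) = 72
Result: 72


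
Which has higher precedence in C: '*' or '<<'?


'*' is multiplicative (level 10); '<<' is shift (level 8)
Higher level binds tighter
'*' has higher precedence than '<<'


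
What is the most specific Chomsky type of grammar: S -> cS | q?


Right-linear: every RHS is a terminal or a terminal followed by one nonterminal
Classification: Type 3 (Regular)


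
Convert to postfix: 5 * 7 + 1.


Left to right (same or higher precedence on left)
Postfix: 5 7 * 1 +


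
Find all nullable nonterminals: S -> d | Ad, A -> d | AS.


A nonterminal is nullable iff some alternative derives ε (directly, or every symbol in it is nullable)
Nullable: {}


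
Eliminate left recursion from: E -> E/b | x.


Left-recursive alternatives: E/b; non-recursive: x
Introduce E': E -> xE', E' -> /bE' | ε


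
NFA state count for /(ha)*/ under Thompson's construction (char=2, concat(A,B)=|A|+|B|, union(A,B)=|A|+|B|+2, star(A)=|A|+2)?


Syntax tree has 2 char leaf(s), 0 union(s), 1 star(s)
chars contribute 2×2 = 4; each union adds +2; each star adds +2
Total: 4 + 0 + 2 = 6 states


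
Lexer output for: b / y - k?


Scan left to right, longest-match per lexeme
Tokens: ID(b), OP(/), ID(y), OP(-), ID(k)


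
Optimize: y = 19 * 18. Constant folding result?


19 * 18 = 342 at compile time
Optimized: y = 342


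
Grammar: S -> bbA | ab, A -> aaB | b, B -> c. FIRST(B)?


Per alternative of B: FIRST(c) = {c}
FIRST(B) = {c}


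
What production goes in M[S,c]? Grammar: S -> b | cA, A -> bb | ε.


For [S, c]: 'c' ∈ FIRST(cA)
Entry: S -> cA


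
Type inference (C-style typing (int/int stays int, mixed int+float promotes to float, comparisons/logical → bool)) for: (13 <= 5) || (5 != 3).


Operand types: bool || bool
Rule: logical operators take bool operands and yield bool
Result type: bool


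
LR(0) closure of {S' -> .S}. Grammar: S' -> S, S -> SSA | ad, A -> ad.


Start: S' -> .S
For each item with dot before a nonterminal B, add B -> .γ for every B-production
Closure: [S' -> .S, S -> .SSA, S -> .ad]


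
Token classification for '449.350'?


Pattern: digits with a decimal point
Type: FLOAT_LITERAL


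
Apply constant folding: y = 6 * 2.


6 * 2 = 12 at compile time
Optimized: y = 12


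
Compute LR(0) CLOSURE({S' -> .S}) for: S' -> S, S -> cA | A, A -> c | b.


Start: S' -> .S
For each item with dot before a nonterminal B, add B -> .γ for every B-production
Closure: [S' -> .S, S -> .cA, S -> .A, A -> .c, A -> .b]


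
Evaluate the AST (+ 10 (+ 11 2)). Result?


Evaluate inner: (+ 11 2) = 13
Evaluate root: (+ 10 13) = 23
Result: 23


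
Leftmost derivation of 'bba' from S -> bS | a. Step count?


Derivation: S => bS => bbS => bba
Steps: 3


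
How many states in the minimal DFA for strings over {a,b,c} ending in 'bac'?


Track the longest suffix of input matching a prefix of 'bac': 4 classes (prefixes of length 0..3)
Minimal DFA: 4 states


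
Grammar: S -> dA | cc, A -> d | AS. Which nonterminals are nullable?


A nonterminal is nullable iff some alternative derives ε (directly, or every symbol in it is nullable)
Nullable: {}


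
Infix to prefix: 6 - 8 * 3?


'*' binds tighter: tree is (- 6 (* 8 3))
Prefix: - 6 * 8 3


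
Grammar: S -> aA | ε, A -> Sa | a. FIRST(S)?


Per alternative of S: FIRST(aA) = {a}; FIRST(ε) = {ε}
FIRST(S) = {a, ε}


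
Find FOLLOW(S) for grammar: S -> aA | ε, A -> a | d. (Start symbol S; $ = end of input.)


$ ∈ FOLLOW(S). For each A -> αBβ: add FIRST(β)\{ε} to FOLLOW(B); if β nullable, add FOLLOW(A).
FOLLOW(S) = {$}


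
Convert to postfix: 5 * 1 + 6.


Left to right (same or higher precedence on left)
Postfix: 5 1 * 6 +


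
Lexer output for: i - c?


Scan left to right, longest-match per lexeme
Tokens: ID(i), OP(-), ID(c)


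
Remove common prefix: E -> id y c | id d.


Common prefix: 'id'
Factored: E -> id E', E' -> y c | d


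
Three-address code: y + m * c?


Break into single-operator statements:
t1 = m * c
t2 = y + t1


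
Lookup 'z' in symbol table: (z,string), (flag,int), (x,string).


Lookup 'z' → type string


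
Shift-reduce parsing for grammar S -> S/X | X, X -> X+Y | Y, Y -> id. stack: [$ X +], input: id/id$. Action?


no handle; shift 'id'
Action: shift


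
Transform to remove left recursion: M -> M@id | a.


Left-recursive alternatives: M@id; non-recursive: a
Introduce M': M -> aM', M' -> @idM' | ε


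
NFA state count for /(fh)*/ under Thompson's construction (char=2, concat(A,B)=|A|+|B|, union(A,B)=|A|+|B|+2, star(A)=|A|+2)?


Syntax tree has 2 char leaf(s), 0 union(s), 1 star(s)
chars contribute 2×2 = 4; each union adds +2; each star adds +2
Total: 4 + 0 + 2 = 6 states


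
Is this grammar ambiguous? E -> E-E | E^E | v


'v-v^v' has two parse trees (no precedence encoded between - and ^)
Ambiguous


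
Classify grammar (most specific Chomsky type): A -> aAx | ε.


Single nonterminal LHS, but a^n x^n is not regular
Classification: Type 2 (Context-Free)


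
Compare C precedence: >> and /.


'/' is multiplicative (level 10); '>>' is shift (level 8)
Higher level binds tighter
'/' has higher precedence than '>>'


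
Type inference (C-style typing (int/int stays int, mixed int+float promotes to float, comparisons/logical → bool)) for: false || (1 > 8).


Operand types: bool || bool
Rule: logical operators take bool operands and yield bool
Result type: bool


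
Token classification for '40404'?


Pattern: digits only
Type: INTEGER_LITERAL


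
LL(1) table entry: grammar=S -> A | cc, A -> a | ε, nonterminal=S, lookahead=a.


For [S, a]: 'a' ∈ FIRST(A)
Entry: S -> A


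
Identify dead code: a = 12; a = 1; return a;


first assignment to a is overwritten before any read
Dead: 'a = 12'


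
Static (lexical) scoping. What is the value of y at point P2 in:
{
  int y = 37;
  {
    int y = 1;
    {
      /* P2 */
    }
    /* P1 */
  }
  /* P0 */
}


P2's block does not declare y; resolves to the enclosing declaration at depth 1
y = 1


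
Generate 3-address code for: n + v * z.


Break into single-operator statements:
t1 = v * z
t2 = n + t1


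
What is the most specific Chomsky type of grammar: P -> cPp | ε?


Single nonterminal LHS, but c^n p^n is not regular
Classification: Type 2 (Context-Free)


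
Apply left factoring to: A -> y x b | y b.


Common prefix: 'y'
Factored: A -> y A', A' -> x b | b


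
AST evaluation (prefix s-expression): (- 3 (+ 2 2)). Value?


Evaluate inner: (+ 2 2) = 4
Evaluate root: (- 3 4) = -1
Result: -1


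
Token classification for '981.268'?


Pattern: digits with a decimal point
Type: FLOAT_LITERAL


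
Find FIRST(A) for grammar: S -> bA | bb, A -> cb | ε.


Per alternative of A: FIRST(cb) = {c}; FIRST(ε) = {ε}
FIRST(A) = {c, ε}


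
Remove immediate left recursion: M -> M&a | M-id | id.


Left-recursive alternatives: M&a, M-id; non-recursive: id
Introduce M': M -> idM', M' -> &aM' | -idM' | ε


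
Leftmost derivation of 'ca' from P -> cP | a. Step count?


Derivation: P => cP => ca
Steps: 2


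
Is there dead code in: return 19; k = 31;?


statement follows a return and is unreachable
Dead: 'k = 31'


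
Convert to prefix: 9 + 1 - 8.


left-to-right (same/higher precedence on left): tree is (- (+ 9 1) 8)
Prefix: - + 9 1 8


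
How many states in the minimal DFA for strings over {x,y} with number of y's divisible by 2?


Track (count of y) mod 2: states 0..1, accept at 0
Minimal DFA: 2 states


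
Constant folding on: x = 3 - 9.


3 - 9 = -6 at compile time
Optimized: x = -6


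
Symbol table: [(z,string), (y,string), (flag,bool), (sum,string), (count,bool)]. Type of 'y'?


Lookup 'y' → type string


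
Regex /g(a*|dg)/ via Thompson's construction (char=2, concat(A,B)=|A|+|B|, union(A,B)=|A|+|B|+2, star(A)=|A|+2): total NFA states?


Syntax tree has 4 char leaf(s), 1 union(s), 1 star(s)
chars contribute 4×2 = 8; each union adds +2; each star adds +2
Total: 8 + 2 + 2 = 12 states


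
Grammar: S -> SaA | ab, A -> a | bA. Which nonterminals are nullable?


A nonterminal is nullable iff some alternative derives ε (directly, or every symbol in it is nullable)
Nullable: {}


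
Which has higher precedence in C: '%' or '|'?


'%' is multiplicative (level 10); '|' is bitwise OR (level 3)
Higher level binds tighter
'%' has higher precedence than '|'


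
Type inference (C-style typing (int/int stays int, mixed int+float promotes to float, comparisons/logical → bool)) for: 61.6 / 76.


Operand types: float / int
Rule: mixed int/float promotes to float; int/int stays int
Result type: float


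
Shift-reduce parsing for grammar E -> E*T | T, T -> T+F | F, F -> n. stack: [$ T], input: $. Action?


lookahead ∉ {+} so T won't extend; reduce E -> T
Action: reduce (E -> T)


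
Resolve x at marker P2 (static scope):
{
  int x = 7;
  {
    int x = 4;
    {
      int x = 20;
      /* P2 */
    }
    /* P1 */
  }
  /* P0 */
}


x declared in the same block as P2
x = 20


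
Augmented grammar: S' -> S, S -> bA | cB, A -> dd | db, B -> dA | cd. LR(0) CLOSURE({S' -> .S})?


Start: S' -> .S
For each item with dot before a nonterminal B, add B -> .γ for every B-production
Closure: [S' -> .S, S -> .bA, S -> .cB]


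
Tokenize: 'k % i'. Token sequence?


Scan left to right, longest-match per lexeme
Tokens: ID(k), OP(%), ID(i)


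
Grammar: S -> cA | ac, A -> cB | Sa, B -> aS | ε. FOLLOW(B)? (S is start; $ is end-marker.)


$ ∈ FOLLOW(S). For each A -> αBβ: add FIRST(β)\{ε} to FOLLOW(B); if β nullable, add FOLLOW(A).
FOLLOW(B) = {$, a}


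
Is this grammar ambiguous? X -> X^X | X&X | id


'id^id&id' has two parse trees (no precedence encoded between ^ and &)
Ambiguous


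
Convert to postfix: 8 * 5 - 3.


Left to right (same or higher precedence on left)
Postfix: 8 5 * 3 -


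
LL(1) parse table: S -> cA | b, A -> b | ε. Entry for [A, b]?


For [A, b]: 'b' ∈ FIRST(b)
Entry: A -> b


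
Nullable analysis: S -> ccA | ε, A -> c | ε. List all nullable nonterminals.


A nonterminal is nullable iff some alternative derives ε (directly, or every symbol in it is nullable)
Nullable: {A, S}


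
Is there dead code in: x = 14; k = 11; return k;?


x is assigned but never read
Dead: 'x = 14'


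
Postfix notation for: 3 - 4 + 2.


Left to right (same or higher precedence on left)
Postfix: 3 4 - 2 +


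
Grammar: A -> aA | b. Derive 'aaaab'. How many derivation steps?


Derivation: A => aA => aaA => aaaA => aaaaA => aaaab
Steps: 5


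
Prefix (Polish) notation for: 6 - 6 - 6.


left-to-right (same/higher precedence on left): tree is (- (- 6 6) 6)
Prefix: - - 6 6 6


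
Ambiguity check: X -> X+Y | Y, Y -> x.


precedence layered via separate nonterminal Y: deterministic
Unambiguous


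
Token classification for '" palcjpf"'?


Pattern: double-quoted sequence
Type: STRING_LITERAL


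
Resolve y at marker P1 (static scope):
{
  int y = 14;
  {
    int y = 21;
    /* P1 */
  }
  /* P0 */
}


y declared in the same block as P1
y = 21


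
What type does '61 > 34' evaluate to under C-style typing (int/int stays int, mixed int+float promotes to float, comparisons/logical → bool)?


Operand types: int > int
Rule: comparison yields bool
Result type: bool


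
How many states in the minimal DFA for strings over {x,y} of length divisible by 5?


Track length mod 5: states 0..4, accept at 0
Minimal DFA: 5 states


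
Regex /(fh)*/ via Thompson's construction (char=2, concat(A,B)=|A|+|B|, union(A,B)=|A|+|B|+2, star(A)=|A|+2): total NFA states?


Syntax tree has 2 char leaf(s), 0 union(s), 1 star(s)
chars contribute 2×2 = 4; each union adds +2; each star adds +2
Total: 4 + 0 + 2 = 6 states


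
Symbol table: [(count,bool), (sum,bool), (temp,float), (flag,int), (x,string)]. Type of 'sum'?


Lookup 'sum' → type bool


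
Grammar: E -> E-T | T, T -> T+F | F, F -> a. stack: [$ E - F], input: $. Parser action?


'F' (not preceded by T+) is the handle for T -> F
Action: reduce (T -> F)


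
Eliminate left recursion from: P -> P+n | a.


Left-recursive alternatives: P+n; non-recursive: a
Introduce P': P -> aP', P' -> +nP' | ε


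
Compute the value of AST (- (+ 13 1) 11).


Evaluate inner: (+ 13 1) = 14
Evaluate root: (- 14 11) = 3
Result: 3


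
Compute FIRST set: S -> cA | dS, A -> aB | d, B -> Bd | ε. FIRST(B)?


Per alternative of B: FIRST(Bd) = {d}; FIRST(ε) = {ε}
FIRST(B) = {d, ε}


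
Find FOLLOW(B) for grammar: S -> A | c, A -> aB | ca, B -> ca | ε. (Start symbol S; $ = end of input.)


$ ∈ FOLLOW(S). For each A -> αBβ: add FIRST(β)\{ε} to FOLLOW(B); if β nullable, add FOLLOW(A).
FOLLOW(B) = {$}


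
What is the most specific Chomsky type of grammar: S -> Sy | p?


Left-linear: every RHS is a terminal or one nonterminal followed by a terminal
Classification: Type 3 (Regular)


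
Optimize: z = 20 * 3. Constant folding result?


20 * 3 = 60 at compile time
Optimized: z = 60


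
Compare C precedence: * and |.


'*' is multiplicative (level 10); '|' is bitwise OR (level 3)
Higher level binds tighter
'*' has higher precedence than '|'


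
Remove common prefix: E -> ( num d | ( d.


Common prefix: '('
Factored: E -> ( E', E' -> num d | d


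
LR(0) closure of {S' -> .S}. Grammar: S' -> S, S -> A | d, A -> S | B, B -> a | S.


Start: S' -> .S
For each item with dot before a nonterminal B, add B -> .γ for every B-production
Closure: [S' -> .S, S -> .A, S -> .d, A -> .S, A -> .B, B -> .a, B -> .S]


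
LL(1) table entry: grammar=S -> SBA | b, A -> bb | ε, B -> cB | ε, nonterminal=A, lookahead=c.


For [A, c]: ε is nullable and 'c' ∈ FOLLOW(A)
Entry: A -> ε


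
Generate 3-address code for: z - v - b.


Break into single-operator statements:
t1 = z - v
t2 = t1 - b


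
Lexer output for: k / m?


Scan left to right, longest-match per lexeme
Tokens: ID(k), OP(/), ID(m)


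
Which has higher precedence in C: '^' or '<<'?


'<<' is shift (level 8); '^' is bitwise XOR (level 4)
Higher level binds tighter
'<<' has higher precedence than '^'


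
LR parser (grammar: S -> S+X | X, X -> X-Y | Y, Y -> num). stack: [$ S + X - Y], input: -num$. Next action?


handle 'X-Y' on top
Action: reduce (X -> X-Y)


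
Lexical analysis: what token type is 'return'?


Pattern: reserved word
Type: KEYWORD


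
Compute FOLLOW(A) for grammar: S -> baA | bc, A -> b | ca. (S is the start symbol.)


$ ∈ FOLLOW(S). For each A -> αBβ: add FIRST(β)\{ε} to FOLLOW(B); if β nullable, add FOLLOW(A).
FOLLOW(A) = {$}


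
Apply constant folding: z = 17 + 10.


17 + 10 = 27 at compile time
Optimized: z = 27


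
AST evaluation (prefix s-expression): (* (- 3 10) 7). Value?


Evaluate inner: (- 3 10) = -7
Evaluate root: (* -7 7) = -49
Result: -49


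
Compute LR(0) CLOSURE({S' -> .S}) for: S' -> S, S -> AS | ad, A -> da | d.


Start: S' -> .S
For each item with dot before a nonterminal B, add B -> .γ for every B-production
Closure: [S' -> .S, S -> .AS, S -> .ad, A -> .da, A -> .d]


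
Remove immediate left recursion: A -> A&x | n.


Left-recursive alternatives: A&x; non-recursive: n
Introduce A': A -> nA', A' -> &xA' | ε


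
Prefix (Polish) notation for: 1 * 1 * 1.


left-to-right (same/higher precedence on left): tree is (* (* 1 1) 1)
Prefix: * * 1 1 1


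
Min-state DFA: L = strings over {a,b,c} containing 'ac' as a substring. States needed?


KMP-style automaton: 2 progress states + 1 absorbing accept = 3
Minimal DFA: 3 states


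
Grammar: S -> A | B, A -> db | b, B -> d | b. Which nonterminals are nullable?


A nonterminal is nullable iff some alternative derives ε (directly, or every symbol in it is nullable)
Nullable: {}


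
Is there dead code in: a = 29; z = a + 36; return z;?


a is read by z's definition; z is returned
No dead code


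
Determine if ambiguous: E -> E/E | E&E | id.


'id/id&id' has two parse trees (no precedence encoded between / and &)
Ambiguous


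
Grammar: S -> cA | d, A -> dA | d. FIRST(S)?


Per alternative of S: FIRST(cA) = {c}; FIRST(d) = {d}
FIRST(S) = {c, d}


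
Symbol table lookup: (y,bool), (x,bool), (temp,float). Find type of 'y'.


Lookup 'y' → type bool


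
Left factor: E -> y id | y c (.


Common prefix: 'y'
Factored: E -> y E', E' -> id | c (


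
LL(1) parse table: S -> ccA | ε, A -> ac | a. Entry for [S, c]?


For [S, c]: 'c' ∈ FIRST(ccA)
Entry: S -> ccA


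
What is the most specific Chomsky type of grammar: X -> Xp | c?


Left-linear: every RHS is a terminal or one nonterminal followed by a terminal
Classification: Type 3 (Regular)


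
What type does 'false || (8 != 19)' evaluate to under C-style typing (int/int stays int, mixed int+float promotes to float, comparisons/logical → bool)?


Operand types: bool || bool
Rule: logical operators take bool operands and yield bool
Result type: bool


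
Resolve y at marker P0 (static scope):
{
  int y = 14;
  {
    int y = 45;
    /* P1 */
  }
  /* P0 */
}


y declared in the same block as P0
y = 14


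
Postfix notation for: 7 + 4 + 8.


Left to right (same or higher precedence on left)
Postfix: 7 4 + 8 +


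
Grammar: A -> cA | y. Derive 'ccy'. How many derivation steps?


Derivation: A => cA => ccA => ccy
Steps: 3
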